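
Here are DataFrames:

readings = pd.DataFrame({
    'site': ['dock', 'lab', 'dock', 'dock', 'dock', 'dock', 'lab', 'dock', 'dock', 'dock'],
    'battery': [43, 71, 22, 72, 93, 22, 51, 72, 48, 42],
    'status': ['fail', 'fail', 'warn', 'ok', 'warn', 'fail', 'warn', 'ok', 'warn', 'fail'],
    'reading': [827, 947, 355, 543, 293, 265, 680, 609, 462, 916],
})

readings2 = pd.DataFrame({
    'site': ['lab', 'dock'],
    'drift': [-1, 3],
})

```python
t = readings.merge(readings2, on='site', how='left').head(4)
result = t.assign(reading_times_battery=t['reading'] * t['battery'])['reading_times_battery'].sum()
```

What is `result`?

149704

merge on 'site' (how='left') → 10 rows:
   site  battery status  reading  drift
0  dock       43   fail      827      3
1   lab       71   fail      947     -1
2  dock       22   warn      355      3
3  dock       72     ok      543      3
4  dock       93   warn      293      3
5  dock       22   fail      265      3
6   lab       51   warn      680     -1
7  dock       72     ok      609      3
8  dock       48   warn      462      3
9  dock       42   fail      916      3
take first 4 rows:
   site  battery status  reading  drift
0  dock       43   fail      827      3
1   lab       71   fail      947     -1
2  dock       22   warn      355      3
3  dock       72     ok      543      3
add column reading_times_battery = t['reading'] * t['battery']:
   site  battery status  reading  drift  reading_times_battery
0  dock       43   fail      827      3                  35561
1   lab       71   fail      947     -1                  67237
2  dock       22   warn      355      3                   7810
3  dock       72     ok      543      3                  39096
Taking the sum of column 'reading_times_battery' gives 149704.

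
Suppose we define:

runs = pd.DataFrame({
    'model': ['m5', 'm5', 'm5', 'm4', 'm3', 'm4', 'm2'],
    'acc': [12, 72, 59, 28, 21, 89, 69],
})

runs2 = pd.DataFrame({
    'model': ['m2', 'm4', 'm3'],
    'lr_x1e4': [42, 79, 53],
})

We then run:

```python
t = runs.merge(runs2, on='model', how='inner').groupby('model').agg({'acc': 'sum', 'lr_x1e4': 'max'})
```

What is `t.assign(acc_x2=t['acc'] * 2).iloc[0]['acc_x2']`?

merge on 'model' (how='inner') → 4 rows:
  model  acc  lr_x1e4
0    m4   28       79
1    m3   21       53
2    m4   89       79
3    m2   69       42
group by model: sum(acc), max(lr_x1e4):
       acc  lr_x1e4
model              
m2      69       42
m3      21       53
m4     117       79
add column acc_x2 = t['acc'] * 2:
       acc  lr_x1e4  acc_x2
model                      
m2      69       42     138
m3      21       53      42
m4     117       79     234
Hence 138.

138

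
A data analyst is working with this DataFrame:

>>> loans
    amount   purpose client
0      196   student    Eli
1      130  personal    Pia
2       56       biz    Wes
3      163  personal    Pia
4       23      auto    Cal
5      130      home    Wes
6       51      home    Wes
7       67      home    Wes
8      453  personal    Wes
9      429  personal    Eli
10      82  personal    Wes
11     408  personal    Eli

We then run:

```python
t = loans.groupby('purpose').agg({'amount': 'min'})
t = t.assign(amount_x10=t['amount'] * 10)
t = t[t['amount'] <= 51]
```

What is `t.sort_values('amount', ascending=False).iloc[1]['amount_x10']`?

230

group by purpose, min of amount:
          amount
purpose         
auto          23
biz           56
home          51
personal      82
student      196
add column amount_x10 = t['amount'] * 10:
          amount  amount_x10
purpose                     
auto          23         230
biz           56         560
home          51         510
personal      82         820
student      196        1960
filter rows where amount <= 51:
         amount  amount_x10
purpose                    
auto         23         230
home         51         510
sort by amount descending:
         amount  amount_x10
purpose                    
home         51         510
auto         23         230
Then the value at position 1, column 'amount_x10': 230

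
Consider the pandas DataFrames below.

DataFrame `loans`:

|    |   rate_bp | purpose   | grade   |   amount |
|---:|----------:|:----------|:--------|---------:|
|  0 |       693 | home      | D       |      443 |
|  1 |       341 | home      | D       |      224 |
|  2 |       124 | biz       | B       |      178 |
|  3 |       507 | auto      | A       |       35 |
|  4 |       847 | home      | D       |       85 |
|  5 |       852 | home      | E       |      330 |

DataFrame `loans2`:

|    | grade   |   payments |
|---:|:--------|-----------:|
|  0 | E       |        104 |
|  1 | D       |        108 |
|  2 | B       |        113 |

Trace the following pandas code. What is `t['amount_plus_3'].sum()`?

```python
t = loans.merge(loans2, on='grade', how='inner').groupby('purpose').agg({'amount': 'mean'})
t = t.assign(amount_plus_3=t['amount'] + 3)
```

454.5

merge on 'grade' (how='inner') → 5 rows:
   rate_bp purpose grade  amount  payments
0      693    home     D     443       108
1      341    home     D     224       108
2      124     biz     B     178       113
3      847    home     D      85       108
4      852    home     E     330       104
group by purpose, mean of amount:
         amount
purpose        
biz       178.0
home      270.5
add column amount_plus_3 = t['amount'] + 3:
         amount  amount_plus_3
purpose                       
biz       178.0          181.0
home      270.5          273.5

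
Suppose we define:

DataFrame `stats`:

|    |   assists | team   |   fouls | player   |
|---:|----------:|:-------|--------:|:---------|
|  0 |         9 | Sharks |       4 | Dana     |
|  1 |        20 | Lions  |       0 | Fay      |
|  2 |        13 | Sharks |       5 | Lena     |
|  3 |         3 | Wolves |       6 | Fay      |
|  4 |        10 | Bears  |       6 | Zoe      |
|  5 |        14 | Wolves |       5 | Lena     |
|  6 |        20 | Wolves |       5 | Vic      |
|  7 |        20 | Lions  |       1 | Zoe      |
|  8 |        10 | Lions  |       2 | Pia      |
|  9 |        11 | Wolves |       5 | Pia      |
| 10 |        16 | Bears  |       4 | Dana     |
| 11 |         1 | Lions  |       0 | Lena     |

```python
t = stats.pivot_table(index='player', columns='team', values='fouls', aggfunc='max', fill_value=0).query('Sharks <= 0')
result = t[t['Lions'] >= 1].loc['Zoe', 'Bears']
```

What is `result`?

pivot: rows=player, cols=team, max(fouls):
team    Bears  Lions  Sharks  Wolves
player                              
Dana        4      0       4       0
Fay         0      0       0       6
Lena        0      0       5       5
Pia         0      2       0       5
Vic         0      0       0       5
Zoe         6      1       0       0
filter rows where Sharks <= 0:
team    Bears  Lions  Sharks  Wolves
player                              
Fay         0      0       0       6
Pia         0      2       0       5
Vic         0      0       0       5
Zoe         6      1       0       0
filter rows where Lions >= 1:
team    Bears  Lions  Sharks  Wolves
player                              
Pia         0      2       0       5
Zoe         6      1       0       0
Finally, value at row 'Zoe', column 'Bears' = 6.

6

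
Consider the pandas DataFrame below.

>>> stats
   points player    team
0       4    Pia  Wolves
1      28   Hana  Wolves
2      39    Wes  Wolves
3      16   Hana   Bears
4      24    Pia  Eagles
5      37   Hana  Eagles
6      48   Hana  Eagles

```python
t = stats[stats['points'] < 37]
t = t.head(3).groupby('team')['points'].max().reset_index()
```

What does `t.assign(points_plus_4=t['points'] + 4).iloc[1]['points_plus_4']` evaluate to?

32

filter rows where points < 37:
   points player    team
0       4    Pia  Wolves
1      28   Hana  Wolves
3      16   Hana   Bears
4      24    Pia  Eagles
take first 3 rows:
   points player    team
0       4    Pia  Wolves
1      28   Hana  Wolves
3      16   Hana   Bears
group by team, max of points:
team
Bears     16
Wolves    28
Name: points, dtype: int64
reset_index():
     team  points
0   Bears      16
1  Wolves      28
add column points_plus_4 = t['points'] + 4:
     team  points  points_plus_4
0   Bears      16             20
1  Wolves      28             32
So iloc[1]['points_plus_4'] = 32.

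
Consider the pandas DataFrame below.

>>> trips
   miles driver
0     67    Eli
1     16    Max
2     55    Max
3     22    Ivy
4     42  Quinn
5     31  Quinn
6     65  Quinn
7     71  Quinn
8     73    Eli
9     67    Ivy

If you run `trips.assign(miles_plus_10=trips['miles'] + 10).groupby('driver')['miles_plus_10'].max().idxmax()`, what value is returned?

add column miles_plus_10 = trips['miles'] + 10:
   miles driver  miles_plus_10
0     67    Eli             77
1     16    Max             26
2     55    Max             65
3     22    Ivy             32
4     42  Quinn             52
5     31  Quinn             41
6     65  Quinn             75
7     71  Quinn             81
8     73    Eli             83
9     67    Ivy             77
group by driver, max of miles_plus_10:
driver
Eli      83
Ivy      77
Max      65
Quinn    81
Name: miles_plus_10, dtype: int64
label with the largest value → Eli

Eli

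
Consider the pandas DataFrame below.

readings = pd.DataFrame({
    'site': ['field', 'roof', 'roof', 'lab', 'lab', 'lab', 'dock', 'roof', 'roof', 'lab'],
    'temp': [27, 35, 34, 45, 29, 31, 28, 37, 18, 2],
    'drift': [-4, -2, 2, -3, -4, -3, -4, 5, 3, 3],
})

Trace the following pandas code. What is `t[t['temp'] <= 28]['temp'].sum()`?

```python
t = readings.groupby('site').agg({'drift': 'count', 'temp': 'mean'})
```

81.75

group by site: count(drift), mean(temp):
       drift   temp
site               
dock       1  28.00
field      1  27.00
lab        4  26.75
roof       4  31.00
filter rows where temp <= 28:
       drift   temp
site               
dock       1  28.00
field      1  27.00
lab        4  26.75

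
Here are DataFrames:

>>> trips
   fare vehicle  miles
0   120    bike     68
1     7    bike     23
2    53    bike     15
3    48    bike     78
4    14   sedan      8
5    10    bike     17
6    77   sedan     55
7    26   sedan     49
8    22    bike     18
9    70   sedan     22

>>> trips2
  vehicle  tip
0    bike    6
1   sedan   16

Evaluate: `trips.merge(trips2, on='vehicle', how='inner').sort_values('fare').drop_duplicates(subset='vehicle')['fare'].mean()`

merge on 'vehicle' (how='inner') → 10 rows:
   fare vehicle  miles  tip
0   120    bike     68    6
1     7    bike     23    6
2    53    bike     15    6
3    48    bike     78    6
4    14   sedan      8   16
5    10    bike     17    6
6    77   sedan     55   16
7    26   sedan     49   16
8    22    bike     18    6
9    70   sedan     22   16
sort by fare:
   fare vehicle  miles  tip
1     7    bike     23    6
5    10    bike     17    6
4    14   sedan      8   16
8    22    bike     18    6
7    26   sedan     49   16
3    48    bike     78    6
2    53    bike     15    6
9    70   sedan     22   16
6    77   sedan     55   16
0   120    bike     68    6
drop duplicate vehicle (keep=first):
   fare vehicle  miles  tip
1     7    bike     23    6
4    14   sedan      8   16
Hence 10.5.

10.5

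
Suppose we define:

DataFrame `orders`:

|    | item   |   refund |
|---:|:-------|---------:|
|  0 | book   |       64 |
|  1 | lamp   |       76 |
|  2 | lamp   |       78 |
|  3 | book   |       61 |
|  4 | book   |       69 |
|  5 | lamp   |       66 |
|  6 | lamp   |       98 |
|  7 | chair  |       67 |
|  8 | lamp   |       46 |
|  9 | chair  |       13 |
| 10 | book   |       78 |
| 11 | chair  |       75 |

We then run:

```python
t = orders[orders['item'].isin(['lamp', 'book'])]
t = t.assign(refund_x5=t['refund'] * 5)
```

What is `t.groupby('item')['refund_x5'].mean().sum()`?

704.0

filter rows where item in ['lamp', 'book']:
    item  refund
0   book      64
1   lamp      76
2   lamp      78
3   book      61
4   book      69
5   lamp      66
6   lamp      98
8   lamp      46
10  book      78
add column refund_x5 = t['refund'] * 5:
    item  refund  refund_x5
0   book      64        320
1   lamp      76        380
2   lamp      78        390
3   book      61        305
4   book      69        345
5   lamp      66        330
6   lamp      98        490
8   lamp      46        230
10  book      78        390
group by item, mean of refund_x5:
item
book    340.0
lamp    364.0
Name: refund_x5, dtype: float64
Taking the sum of the resulting series gives 704.0.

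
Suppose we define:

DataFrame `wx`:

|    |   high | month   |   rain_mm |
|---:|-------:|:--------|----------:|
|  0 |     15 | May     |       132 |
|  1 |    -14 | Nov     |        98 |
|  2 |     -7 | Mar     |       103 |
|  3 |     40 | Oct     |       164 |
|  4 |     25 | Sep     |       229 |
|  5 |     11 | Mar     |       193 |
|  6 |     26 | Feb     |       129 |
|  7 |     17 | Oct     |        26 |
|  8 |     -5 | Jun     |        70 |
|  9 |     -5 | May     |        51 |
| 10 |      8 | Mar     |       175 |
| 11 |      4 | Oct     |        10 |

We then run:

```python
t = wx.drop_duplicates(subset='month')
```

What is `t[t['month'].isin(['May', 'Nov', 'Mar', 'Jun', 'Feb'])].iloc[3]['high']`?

drop duplicate month (keep=first):
   high month  rain_mm
0    15   May      132
1   -14   Nov       98
2    -7   Mar      103
3    40   Oct      164
4    25   Sep      229
6    26   Feb      129
8    -5   Jun       70
filter rows where month in ['May', 'Nov', 'Mar', 'Jun', 'Feb']:
   high month  rain_mm
0    15   May      132
1   -14   Nov       98
2    -7   Mar      103
6    26   Feb      129
8    -5   Jun       70
Taking the value at position 3, column 'high' gives 26.

26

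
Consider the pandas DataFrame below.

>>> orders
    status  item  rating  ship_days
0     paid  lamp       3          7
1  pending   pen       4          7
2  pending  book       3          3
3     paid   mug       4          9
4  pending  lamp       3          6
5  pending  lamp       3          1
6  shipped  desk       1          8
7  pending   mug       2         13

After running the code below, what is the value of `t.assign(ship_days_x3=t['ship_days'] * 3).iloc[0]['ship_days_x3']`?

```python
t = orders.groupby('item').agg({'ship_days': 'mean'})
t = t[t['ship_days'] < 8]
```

9.0

group by item, mean of ship_days:
      ship_days
item           
book   3.000000
desk   8.000000
lamp   4.666667
mug   11.000000
pen    7.000000
filter rows where ship_days < 8:
      ship_days
item           
book   3.000000
lamp   4.666667
pen    7.000000
add column ship_days_x3 = t['ship_days'] * 3:
      ship_days  ship_days_x3
item                         
book   3.000000           9.0
lamp   4.666667          14.0
pen    7.000000          21.0
Reading off the value at position 0, column 'ship_days_x3', we get 9.0.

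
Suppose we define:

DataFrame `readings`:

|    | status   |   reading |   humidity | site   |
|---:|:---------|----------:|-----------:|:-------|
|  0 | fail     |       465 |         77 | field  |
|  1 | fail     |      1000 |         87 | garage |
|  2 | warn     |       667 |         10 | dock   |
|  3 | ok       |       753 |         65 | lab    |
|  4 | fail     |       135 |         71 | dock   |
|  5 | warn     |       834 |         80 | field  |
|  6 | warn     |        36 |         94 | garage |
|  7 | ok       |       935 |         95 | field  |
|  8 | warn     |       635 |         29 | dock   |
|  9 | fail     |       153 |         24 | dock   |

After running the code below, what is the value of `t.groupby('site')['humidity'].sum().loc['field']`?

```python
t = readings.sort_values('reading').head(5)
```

77

sort by reading:
  status  reading  humidity    site
6   warn       36        94  garage
4   fail      135        71    dock
9   fail      153        24    dock
0   fail      465        77   field
8   warn      635        29    dock
2   warn      667        10    dock
3     ok      753        65     lab
5   warn      834        80   field
7     ok      935        95   field
1   fail     1000        87  garage
take first 5 rows:
  status  reading  humidity    site
6   warn       36        94  garage
4   fail      135        71    dock
9   fail      153        24    dock
0   fail      465        77   field
8   warn      635        29    dock
group by site, sum of humidity:
site
dock      124
field      77
garage     94
Name: humidity, dtype: int64
Then the value at index 'field': 77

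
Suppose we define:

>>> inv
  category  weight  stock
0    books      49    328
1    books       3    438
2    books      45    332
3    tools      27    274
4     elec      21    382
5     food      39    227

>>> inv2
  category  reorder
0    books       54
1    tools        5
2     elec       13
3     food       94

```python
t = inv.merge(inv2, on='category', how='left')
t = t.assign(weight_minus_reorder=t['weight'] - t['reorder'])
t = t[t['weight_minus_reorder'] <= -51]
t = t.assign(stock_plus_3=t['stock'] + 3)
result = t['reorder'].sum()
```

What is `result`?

merge on 'category' (how='left') → 6 rows:
  category  weight  stock  reorder
0    books      49    328       54
1    books       3    438       54
2    books      45    332       54
3    tools      27    274        5
4     elec      21    382       13
5     food      39    227       94
add column weight_minus_reorder = t['weight'] - t['reorder']:
  category  weight  stock  reorder  weight_minus_reorder
0    books      49    328       54                    -5
1    books       3    438       54                   -51
2    books      45    332       54                    -9
3    tools      27    274        5                    22
4     elec      21    382       13                     8
5     food      39    227       94                   -55
filter rows where weight_minus_reorder <= -51:
  category  weight  stock  reorder  weight_minus_reorder
1    books       3    438       54                   -51
5     food      39    227       94                   -55
add column stock_plus_3 = t['stock'] + 3:
  category  weight  stock  reorder  weight_minus_reorder  stock_plus_3
1    books       3    438       54                   -51           441
5     food      39    227       94                   -55           230
Then the sum of column 'reorder': 148

148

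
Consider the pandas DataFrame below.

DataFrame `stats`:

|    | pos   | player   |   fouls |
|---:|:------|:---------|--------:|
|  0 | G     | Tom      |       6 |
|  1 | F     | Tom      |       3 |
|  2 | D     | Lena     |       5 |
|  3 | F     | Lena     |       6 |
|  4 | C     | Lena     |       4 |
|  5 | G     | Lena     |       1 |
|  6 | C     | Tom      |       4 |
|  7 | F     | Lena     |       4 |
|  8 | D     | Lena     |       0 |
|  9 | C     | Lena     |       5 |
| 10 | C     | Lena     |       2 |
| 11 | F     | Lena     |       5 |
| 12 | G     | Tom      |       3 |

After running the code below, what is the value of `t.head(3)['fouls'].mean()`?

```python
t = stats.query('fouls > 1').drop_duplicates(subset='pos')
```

4.66666666667

filter rows where fouls > 1:
   pos player  fouls
0    G    Tom      6
1    F    Tom      3
2    D   Lena      5
3    F   Lena      6
4    C   Lena      4
6    C    Tom      4
7    F   Lena      4
9    C   Lena      5
10   C   Lena      2
11   F   Lena      5
12   G    Tom      3
drop duplicate pos (keep=first):
  pos player  fouls
0   G    Tom      6
1   F    Tom      3
2   D   Lena      5
4   C   Lena      4
take first 3 rows:
  pos player  fouls
0   G    Tom      6
1   F    Tom      3
2   D   Lena      5
Taking the mean of column 'fouls' gives 4.66666666667.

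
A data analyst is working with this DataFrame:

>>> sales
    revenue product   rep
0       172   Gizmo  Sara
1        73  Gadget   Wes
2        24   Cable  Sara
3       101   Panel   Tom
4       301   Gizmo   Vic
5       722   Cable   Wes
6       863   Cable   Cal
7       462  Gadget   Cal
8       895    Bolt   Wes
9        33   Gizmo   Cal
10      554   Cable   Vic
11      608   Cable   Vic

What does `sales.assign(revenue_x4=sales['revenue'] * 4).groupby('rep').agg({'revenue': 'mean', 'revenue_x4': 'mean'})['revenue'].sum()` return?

1702.66666667

add column revenue_x4 = sales['revenue'] * 4:
    revenue product   rep  revenue_x4
0       172   Gizmo  Sara         688
1        73  Gadget   Wes         292
2        24   Cable  Sara          96
3       101   Panel   Tom         404
4       301   Gizmo   Vic        1204
5       722   Cable   Wes        2888
6       863   Cable   Cal        3452
7       462  Gadget   Cal        1848
8       895    Bolt   Wes        3580
9        33   Gizmo   Cal         132
10      554   Cable   Vic        2216
11      608   Cable   Vic        2432
group by rep: mean(revenue), mean(revenue_x4):
         revenue   revenue_x4
rep                          
Cal   452.666667  1810.666667
Sara   98.000000   392.000000
Tom   101.000000   404.000000
Vic   487.666667  1950.666667
Wes   563.333333  2253.333333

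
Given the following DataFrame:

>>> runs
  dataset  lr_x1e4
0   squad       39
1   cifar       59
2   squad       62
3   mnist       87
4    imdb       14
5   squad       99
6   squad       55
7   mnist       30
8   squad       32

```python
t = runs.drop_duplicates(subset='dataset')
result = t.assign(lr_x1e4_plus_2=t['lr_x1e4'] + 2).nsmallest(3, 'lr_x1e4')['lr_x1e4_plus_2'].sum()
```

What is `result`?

drop duplicate dataset (keep=first):
  dataset  lr_x1e4
0   squad       39
1   cifar       59
3   mnist       87
4    imdb       14
add column lr_x1e4_plus_2 = t['lr_x1e4'] + 2:
  dataset  lr_x1e4  lr_x1e4_plus_2
0   squad       39              41
1   cifar       59              61
3   mnist       87              89
4    imdb       14              16
take 3 rows with smallest lr_x1e4:
  dataset  lr_x1e4  lr_x1e4_plus_2
4    imdb       14              16
0   squad       39              41
1   cifar       59              61

118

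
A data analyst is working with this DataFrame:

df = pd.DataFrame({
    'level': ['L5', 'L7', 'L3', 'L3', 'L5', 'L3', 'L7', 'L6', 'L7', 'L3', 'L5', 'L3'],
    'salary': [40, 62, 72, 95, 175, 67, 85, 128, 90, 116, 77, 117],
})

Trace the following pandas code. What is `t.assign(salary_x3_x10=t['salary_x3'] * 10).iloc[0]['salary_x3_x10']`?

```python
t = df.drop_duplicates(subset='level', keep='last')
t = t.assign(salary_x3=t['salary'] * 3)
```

3840

drop duplicate level (keep=last):
   level  salary
7     L6     128
8     L7      90
10    L5      77
11    L3     117
add column salary_x3 = t['salary'] * 3:
   level  salary  salary_x3
7     L6     128        384
8     L7      90        270
10    L5      77        231
11    L3     117        351
add column salary_x3_x10 = t['salary_x3'] * 10:
   level  salary  salary_x3  salary_x3_x10
7     L6     128        384           3840
8     L7      90        270           2700
10    L5      77        231           2310
11    L3     117        351           3510
So iloc[0]['salary_x3_x10'] = 3840.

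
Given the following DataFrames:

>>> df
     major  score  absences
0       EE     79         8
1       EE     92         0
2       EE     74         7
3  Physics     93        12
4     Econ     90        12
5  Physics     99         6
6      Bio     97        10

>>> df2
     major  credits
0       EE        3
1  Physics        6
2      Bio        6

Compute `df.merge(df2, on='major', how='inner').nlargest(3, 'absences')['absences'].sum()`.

30

merge on 'major' (how='inner') → 6 rows:
     major  score  absences  credits
0       EE     79         8        3
1       EE     92         0        3
2       EE     74         7        3
3  Physics     93        12        6
4  Physics     99         6        6
5      Bio     97        10        6
take 3 rows with largest absences:
     major  score  absences  credits
3  Physics     93        12        6
5      Bio     97        10        6
0       EE     79         8        3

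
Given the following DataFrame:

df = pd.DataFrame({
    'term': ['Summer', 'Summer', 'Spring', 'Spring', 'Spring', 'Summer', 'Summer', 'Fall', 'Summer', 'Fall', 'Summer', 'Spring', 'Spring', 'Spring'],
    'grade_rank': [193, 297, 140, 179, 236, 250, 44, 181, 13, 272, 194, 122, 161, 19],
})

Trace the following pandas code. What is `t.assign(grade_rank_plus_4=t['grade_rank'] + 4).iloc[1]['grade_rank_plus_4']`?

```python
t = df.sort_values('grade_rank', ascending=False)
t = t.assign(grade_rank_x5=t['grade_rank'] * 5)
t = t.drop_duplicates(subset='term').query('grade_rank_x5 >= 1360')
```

276

sort by grade_rank descending:
      term  grade_rank
1   Summer         297
9     Fall         272
5   Summer         250
4   Spring         236
10  Summer         194
0   Summer         193
7     Fall         181
3   Spring         179
12  Spring         161
2   Spring         140
11  Spring         122
6   Summer          44
13  Spring          19
8   Summer          13
add column grade_rank_x5 = t['grade_rank'] * 5:
      term  grade_rank  grade_rank_x5
1   Summer         297           1485
9     Fall         272           1360
5   Summer         250           1250
4   Spring         236           1180
10  Summer         194            970
0   Summer         193            965
7     Fall         181            905
3   Spring         179            895
12  Spring         161            805
2   Spring         140            700
11  Spring         122            610
6   Summer          44            220
13  Spring          19             95
8   Summer          13             65
drop duplicate term (keep=first):
     term  grade_rank  grade_rank_x5
1  Summer         297           1485
9    Fall         272           1360
4  Spring         236           1180
filter rows where grade_rank_x5 >= 1360:
     term  grade_rank  grade_rank_x5
1  Summer         297           1485
9    Fall         272           1360
add column grade_rank_plus_4 = t['grade_rank'] + 4:
     term  grade_rank  grade_rank_x5  grade_rank_plus_4
1  Summer         297           1485                301
9    Fall         272           1360                276
So iloc[1]['grade_rank_plus_4'] = 276.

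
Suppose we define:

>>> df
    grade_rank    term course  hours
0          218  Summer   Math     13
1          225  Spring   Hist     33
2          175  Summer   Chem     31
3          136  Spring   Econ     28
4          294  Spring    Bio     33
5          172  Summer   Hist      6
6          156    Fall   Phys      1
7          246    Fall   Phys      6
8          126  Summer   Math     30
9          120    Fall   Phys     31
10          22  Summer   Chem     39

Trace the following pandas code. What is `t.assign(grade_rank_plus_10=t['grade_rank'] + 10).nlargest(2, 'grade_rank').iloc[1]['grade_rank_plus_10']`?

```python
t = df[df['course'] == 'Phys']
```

filter rows where course == 'Phys':
   grade_rank  term course  hours
6         156  Fall   Phys      1
7         246  Fall   Phys      6
9         120  Fall   Phys     31
add column grade_rank_plus_10 = t['grade_rank'] + 10:
   grade_rank  term course  hours  grade_rank_plus_10
6         156  Fall   Phys      1                 166
7         246  Fall   Phys      6                 256
9         120  Fall   Phys     31                 130
take 2 rows with largest grade_rank:
   grade_rank  term course  hours  grade_rank_plus_10
7         246  Fall   Phys      6                 256
6         156  Fall   Phys      1                 166
Finally, value at position 1, column 'grade_rank_plus_10' = 166.

166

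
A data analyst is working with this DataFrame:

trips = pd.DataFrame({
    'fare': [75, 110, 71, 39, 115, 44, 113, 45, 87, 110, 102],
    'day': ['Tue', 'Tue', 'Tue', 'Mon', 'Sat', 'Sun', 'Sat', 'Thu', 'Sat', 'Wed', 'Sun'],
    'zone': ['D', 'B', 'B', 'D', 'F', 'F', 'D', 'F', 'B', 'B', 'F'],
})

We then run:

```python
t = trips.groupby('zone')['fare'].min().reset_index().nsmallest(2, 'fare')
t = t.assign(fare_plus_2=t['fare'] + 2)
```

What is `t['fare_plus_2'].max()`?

46

group by zone, min of fare:
zone
B    71
D    39
F    44
Name: fare, dtype: int64
reset_index():
  zone  fare
0    B    71
1    D    39
2    F    44
take 2 rows with smallest fare:
  zone  fare
1    D    39
2    F    44
add column fare_plus_2 = t['fare'] + 2:
  zone  fare  fare_plus_2
1    D    39           41
2    F    44           46
Finally, max of column 'fare_plus_2' = 46.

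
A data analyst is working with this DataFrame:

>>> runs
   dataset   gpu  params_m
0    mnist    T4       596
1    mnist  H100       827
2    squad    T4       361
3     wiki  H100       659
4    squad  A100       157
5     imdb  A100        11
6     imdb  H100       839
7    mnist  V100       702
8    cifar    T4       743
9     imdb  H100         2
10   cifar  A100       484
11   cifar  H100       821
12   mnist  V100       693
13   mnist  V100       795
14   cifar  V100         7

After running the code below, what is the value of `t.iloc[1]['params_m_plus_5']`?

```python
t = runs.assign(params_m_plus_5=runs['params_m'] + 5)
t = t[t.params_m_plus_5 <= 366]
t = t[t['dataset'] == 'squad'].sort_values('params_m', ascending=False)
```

162

add column params_m_plus_5 = runs['params_m'] + 5:
   dataset   gpu  params_m  params_m_plus_5
0    mnist    T4       596              601
1    mnist  H100       827              832
2    squad    T4       361              366
3     wiki  H100       659              664
4    squad  A100       157              162
5     imdb  A100        11               16
6     imdb  H100       839              844
7    mnist  V100       702              707
8    cifar    T4       743              748
9     imdb  H100         2                7
10   cifar  A100       484              489
11   cifar  H100       821              826
12   mnist  V100       693              698
13   mnist  V100       795              800
14   cifar  V100         7               12
filter rows where params_m_plus_5 <= 366:
   dataset   gpu  params_m  params_m_plus_5
2    squad    T4       361              366
4    squad  A100       157              162
5     imdb  A100        11               16
9     imdb  H100         2                7
14   cifar  V100         7               12
filter rows where dataset == 'squad':
  dataset   gpu  params_m  params_m_plus_5
2   squad    T4       361              366
4   squad  A100       157              162
sort by params_m descending:
  dataset   gpu  params_m  params_m_plus_5
2   squad    T4       361              366
4   squad  A100       157              162
Finally, value at position 1, column 'params_m_plus_5' = 162.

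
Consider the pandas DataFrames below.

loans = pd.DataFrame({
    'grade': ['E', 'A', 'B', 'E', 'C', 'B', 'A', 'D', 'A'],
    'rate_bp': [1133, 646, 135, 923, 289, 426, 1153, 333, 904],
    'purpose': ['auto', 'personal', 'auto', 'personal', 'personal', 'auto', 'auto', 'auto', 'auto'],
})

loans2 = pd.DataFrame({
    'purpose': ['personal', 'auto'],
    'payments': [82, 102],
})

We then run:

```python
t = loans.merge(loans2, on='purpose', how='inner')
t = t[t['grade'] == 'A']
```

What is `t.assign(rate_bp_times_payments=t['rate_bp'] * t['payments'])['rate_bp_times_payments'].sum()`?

merge on 'purpose' (how='inner') → 9 rows:
  grade  rate_bp   purpose  payments
0     E     1133      auto       102
1     A      646  personal        82
2     B      135      auto       102
3     E      923  personal        82
4     C      289  personal        82
5     B      426      auto       102
6     A     1153      auto       102
7     D      333      auto       102
8     A      904      auto       102
filter rows where grade == 'A':
  grade  rate_bp   purpose  payments
1     A      646  personal        82
6     A     1153      auto       102
8     A      904      auto       102
add column rate_bp_times_payments = t['rate_bp'] * t['payments']:
  grade  rate_bp   purpose  payments  rate_bp_times_payments
1     A      646  personal        82                   52972
6     A     1153      auto       102                  117606
8     A      904      auto       102                   92208

262786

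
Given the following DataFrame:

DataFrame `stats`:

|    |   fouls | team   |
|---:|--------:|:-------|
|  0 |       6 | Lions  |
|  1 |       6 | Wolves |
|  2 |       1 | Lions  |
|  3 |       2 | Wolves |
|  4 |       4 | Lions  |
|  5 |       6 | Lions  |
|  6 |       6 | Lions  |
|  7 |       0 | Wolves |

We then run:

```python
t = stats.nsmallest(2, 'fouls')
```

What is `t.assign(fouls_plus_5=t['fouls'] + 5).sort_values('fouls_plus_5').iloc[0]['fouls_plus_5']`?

take 2 rows with smallest fouls:
   fouls    team
7      0  Wolves
2      1   Lions
add column fouls_plus_5 = t['fouls'] + 5:
   fouls    team  fouls_plus_5
7      0  Wolves             5
2      1   Lions             6
sort by fouls_plus_5:
   fouls    team  fouls_plus_5
7      0  Wolves             5
2      1   Lions             6
Reading off the value at position 0, column 'fouls_plus_5', we get 5.

5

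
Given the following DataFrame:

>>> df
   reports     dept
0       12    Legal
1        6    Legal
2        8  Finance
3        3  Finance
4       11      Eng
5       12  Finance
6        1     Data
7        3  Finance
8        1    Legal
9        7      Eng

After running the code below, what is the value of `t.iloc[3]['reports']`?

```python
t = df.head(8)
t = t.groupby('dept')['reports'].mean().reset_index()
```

take first 8 rows:
   reports     dept
0       12    Legal
1        6    Legal
2        8  Finance
3        3  Finance
4       11      Eng
5       12  Finance
6        1     Data
7        3  Finance
group by dept, mean of reports:
dept
Data        1.0
Eng        11.0
Finance     6.5
Legal       9.0
Name: reports, dtype: float64
reset_index():
      dept  reports
0     Data      1.0
1      Eng     11.0
2  Finance      6.5
3    Legal      9.0
Then the value at position 3, column 'reports': 9.0

9.0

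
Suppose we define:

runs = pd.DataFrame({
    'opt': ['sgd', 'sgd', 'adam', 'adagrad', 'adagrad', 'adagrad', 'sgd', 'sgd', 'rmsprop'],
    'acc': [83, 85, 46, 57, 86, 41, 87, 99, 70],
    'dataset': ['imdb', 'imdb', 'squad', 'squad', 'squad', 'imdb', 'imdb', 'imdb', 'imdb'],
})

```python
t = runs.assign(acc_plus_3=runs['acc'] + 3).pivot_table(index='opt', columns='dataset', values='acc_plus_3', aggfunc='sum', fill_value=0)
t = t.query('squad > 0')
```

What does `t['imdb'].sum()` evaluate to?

add column acc_plus_3 = runs['acc'] + 3:
       opt  acc dataset  acc_plus_3
0      sgd   83    imdb          86
1      sgd   85    imdb          88
2     adam   46   squad          49
3  adagrad   57   squad          60
4  adagrad   86   squad          89
5  adagrad   41    imdb          44
6      sgd   87    imdb          90
7      sgd   99    imdb         102
8  rmsprop   70    imdb          73
pivot: rows=opt, cols=dataset, sum(acc_plus_3):
dataset  imdb  squad
opt                 
adagrad    44    149
adam        0     49
rmsprop    73      0
sgd       366      0
filter rows where squad > 0:
dataset  imdb  squad
opt                 
adagrad    44    149
adam        0     49

44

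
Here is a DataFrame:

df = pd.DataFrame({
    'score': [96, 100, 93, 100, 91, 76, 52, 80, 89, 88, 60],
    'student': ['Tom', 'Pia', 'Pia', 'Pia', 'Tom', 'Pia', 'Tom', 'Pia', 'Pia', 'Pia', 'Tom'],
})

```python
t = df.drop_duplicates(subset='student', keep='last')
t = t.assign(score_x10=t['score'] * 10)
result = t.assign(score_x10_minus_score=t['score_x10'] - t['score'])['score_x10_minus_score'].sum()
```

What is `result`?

1332

drop duplicate student (keep=last):
    score student
9      88     Pia
10     60     Tom
add column score_x10 = t['score'] * 10:
    score student  score_x10
9      88     Pia        880
10     60     Tom        600
add column score_x10_minus_score = t['score_x10'] - t['score']:
    score student  score_x10  score_x10_minus_score
9      88     Pia        880                    792
10     60     Tom        600                    540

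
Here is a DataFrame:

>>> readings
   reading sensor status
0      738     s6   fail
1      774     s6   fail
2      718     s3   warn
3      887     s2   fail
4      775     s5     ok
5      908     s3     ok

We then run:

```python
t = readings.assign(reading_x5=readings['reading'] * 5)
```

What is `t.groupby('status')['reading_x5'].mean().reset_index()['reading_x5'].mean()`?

3931.94444444

add column reading_x5 = readings['reading'] * 5:
   reading sensor status  reading_x5
0      738     s6   fail        3690
1      774     s6   fail        3870
2      718     s3   warn        3590
3      887     s2   fail        4435
4      775     s5     ok        3875
5      908     s3     ok        4540
group by status, mean of reading_x5:
status
fail    3998.333333
ok      4207.500000
warn    3590.000000
Name: reading_x5, dtype: float64
reset_index():
  status   reading_x5
0   fail  3998.333333
1     ok  4207.500000
2   warn  3590.000000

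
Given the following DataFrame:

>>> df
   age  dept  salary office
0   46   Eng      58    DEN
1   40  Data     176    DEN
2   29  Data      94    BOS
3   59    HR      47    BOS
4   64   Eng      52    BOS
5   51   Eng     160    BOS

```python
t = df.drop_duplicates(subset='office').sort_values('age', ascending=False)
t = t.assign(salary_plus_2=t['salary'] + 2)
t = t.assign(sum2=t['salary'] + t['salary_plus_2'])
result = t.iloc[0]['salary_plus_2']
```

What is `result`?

60

drop duplicate office (keep=first):
   age  dept  salary office
0   46   Eng      58    DEN
2   29  Data      94    BOS
sort by age descending:
   age  dept  salary office
0   46   Eng      58    DEN
2   29  Data      94    BOS
add column salary_plus_2 = t['salary'] + 2:
   age  dept  salary office  salary_plus_2
0   46   Eng      58    DEN             60
2   29  Data      94    BOS             96
add column sum2 = t['salary'] + t['salary_plus_2']:
   age  dept  salary office  salary_plus_2  sum2
0   46   Eng      58    DEN             60   118
2   29  Data      94    BOS             96   190
Finally, value at position 0, column 'salary_plus_2' = 60.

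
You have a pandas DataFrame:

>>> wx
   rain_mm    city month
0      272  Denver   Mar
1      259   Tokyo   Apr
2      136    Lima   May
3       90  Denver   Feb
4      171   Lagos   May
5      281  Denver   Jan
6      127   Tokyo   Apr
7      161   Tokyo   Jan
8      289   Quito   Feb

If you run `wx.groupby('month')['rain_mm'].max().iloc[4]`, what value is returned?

group by month, max of rain_mm:
month
Apr    259
Feb    289
Jan    281
Mar    272
May    171
Name: rain_mm, dtype: int64

171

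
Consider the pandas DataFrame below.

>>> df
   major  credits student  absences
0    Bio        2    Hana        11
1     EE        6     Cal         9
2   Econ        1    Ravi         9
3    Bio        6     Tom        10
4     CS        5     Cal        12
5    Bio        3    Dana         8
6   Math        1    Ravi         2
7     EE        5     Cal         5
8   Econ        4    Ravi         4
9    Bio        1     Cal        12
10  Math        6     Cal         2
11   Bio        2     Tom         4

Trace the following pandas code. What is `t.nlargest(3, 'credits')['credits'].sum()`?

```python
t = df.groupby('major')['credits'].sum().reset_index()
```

32

group by major, sum of credits:
major
Bio     14
CS       5
EE      11
Econ     5
Math     7
Name: credits, dtype: int64
reset_index():
  major  credits
0   Bio       14
1    CS        5
2    EE       11
3  Econ        5
4  Math        7
take 3 rows with largest credits:
  major  credits
0   Bio       14
2    EE       11
4  Math        7
sum of column 'credits' → 32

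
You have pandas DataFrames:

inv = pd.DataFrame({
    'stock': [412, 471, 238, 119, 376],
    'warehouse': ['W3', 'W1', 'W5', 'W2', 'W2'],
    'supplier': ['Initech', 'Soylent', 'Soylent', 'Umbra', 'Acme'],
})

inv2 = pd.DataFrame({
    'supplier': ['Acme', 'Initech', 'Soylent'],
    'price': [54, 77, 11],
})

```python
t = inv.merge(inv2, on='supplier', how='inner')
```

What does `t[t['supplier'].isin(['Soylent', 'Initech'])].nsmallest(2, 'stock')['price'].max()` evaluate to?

77

merge on 'supplier' (how='inner') → 4 rows:
   stock warehouse supplier  price
0    412        W3  Initech     77
1    471        W1  Soylent     11
2    238        W5  Soylent     11
3    376        W2     Acme     54
filter rows where supplier in ['Soylent', 'Initech']:
   stock warehouse supplier  price
0    412        W3  Initech     77
1    471        W1  Soylent     11
2    238        W5  Soylent     11
take 2 rows with smallest stock:
   stock warehouse supplier  price
2    238        W5  Soylent     11
0    412        W3  Initech     77
Reading off the max of column 'price', we get 77.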